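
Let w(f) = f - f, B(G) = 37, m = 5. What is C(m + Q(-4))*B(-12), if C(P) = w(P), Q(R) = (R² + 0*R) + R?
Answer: 0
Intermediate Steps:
Q(R) = R + R² (Q(R) = (R² + 0) + R = R² + R = R + R²)
w(f) = 0
C(P) = 0
C(m + Q(-4))*B(-12) = 0*37 = 0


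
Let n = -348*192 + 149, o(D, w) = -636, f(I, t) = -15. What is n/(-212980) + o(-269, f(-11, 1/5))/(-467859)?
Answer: 10442070411/33214869940 ≈ 0.31438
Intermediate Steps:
n = -66667 (n = -66816 + 149 = -66667)
n/(-212980) + o(-269, f(-11, 1/5))/(-467859) = -66667/(-212980) - 636/(-467859) = -66667*(-1/212980) - 636*(-1/467859) = 66667/212980 + 212/155953 = 10442070411/33214869940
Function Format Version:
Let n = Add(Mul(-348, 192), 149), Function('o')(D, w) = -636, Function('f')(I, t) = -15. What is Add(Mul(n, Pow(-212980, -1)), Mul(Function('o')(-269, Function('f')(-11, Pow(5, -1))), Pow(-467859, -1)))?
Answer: Rational(10442070411, 33214869940) ≈ 0.31438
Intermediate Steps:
n = -66667 (n = Add(-66816, 149) = -66667)
Add(Mul(n, Pow(-212980, -1)), Mul(Function('o')(-269, Function('f')(-11, Pow(5, -1))), Pow(-467859, -1))) = Add(Mul(-66667, Pow(-212980, -1)), Mul(-636, Pow(-467859, -1))) = Add(Mul(-66667, Rational(-1, 212980)), Mul(-636, Rational(-1, 467859))) = Add(Rational(66667, 212980), Rational(212, 155953)) = Rational(10442070411, 33214869940)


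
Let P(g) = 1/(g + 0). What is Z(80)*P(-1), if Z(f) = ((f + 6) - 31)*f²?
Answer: -352000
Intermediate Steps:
Z(f) = f²*(-25 + f) (Z(f) = ((6 + f) - 31)*f² = (-25 + f)*f² = f²*(-25 + f))
P(g) = 1/g
Z(80)*P(-1) = (80²*(-25 + 80))/(-1) = (6400*55)*(-1) = 352000*(-1) = -352000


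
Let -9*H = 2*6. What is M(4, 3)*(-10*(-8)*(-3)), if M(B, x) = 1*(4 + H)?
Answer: -640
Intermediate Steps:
H = -4/3 (H = -2*6/9 = -⅑*12 = -4/3 ≈ -1.3333)
M(B, x) = 8/3 (M(B, x) = 1*(4 - 4/3) = 1*(8/3) = 8/3)
M(4, 3)*(-10*(-8)*(-3)) = 8*(-10*(-8)*(-3))/3 = 8*(80*(-3))/3 = (8/3)*(-240) = -640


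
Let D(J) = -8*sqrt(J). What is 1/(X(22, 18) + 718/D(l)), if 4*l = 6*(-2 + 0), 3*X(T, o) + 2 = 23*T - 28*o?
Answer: -4*I*sqrt(3)/359 ≈ -0.019299*I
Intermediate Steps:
X(T, o) = -2/3 - 28*o/3 + 23*T/3 (X(T, o) = -2/3 + (23*T - 28*o)/3 = -2/3 + (-28*o + 23*T)/3 = -2/3 + (-28*o/3 + 23*T/3) = -2/3 - 28*o/3 + 23*T/3)
l = -3 (l = (6*(-2 + 0))/4 = (6*(-2))/4 = (1/4)*(-12) = -3)
1/(X(22, 18) + 718/D(l)) = 1/((-2/3 - 28/3*18 + (23/3)*22) + 718/((-8*I*sqrt(3)))) = 1/((-2/3 - 168 + 506/3) + 718/((-8*I*sqrt(3)))) = 1/(0 + 718/((-8*I*sqrt(3)))) = 1/(0 + 718*(I*sqrt(3)/24)) = 1/(0 + 359*I*sqrt(3)/12) = 1/(359*I*sqrt(3)/12) = -4*I*sqrt(3)/359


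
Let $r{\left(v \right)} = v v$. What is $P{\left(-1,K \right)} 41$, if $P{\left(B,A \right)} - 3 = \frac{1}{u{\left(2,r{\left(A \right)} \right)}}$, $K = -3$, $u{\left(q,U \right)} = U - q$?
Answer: $\frac{902}{7} \approx 128.86$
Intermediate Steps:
$r{\left(v \right)} = v^{2}$
$P{\left(B,A \right)} = 3 + \frac{1}{-2 + A^{2}}$ ($P{\left(B,A \right)} = 3 + \frac{1}{A^{2} - 2} = 3 + \frac{1}{-2 + A^{2}}$)
$P{\left(-1,K \right)} 41 = \frac{-5 + 3 \left(-3\right)^{2}}{-2 + \left(-3\right)^{2}} \cdot 41 = \frac{-5 + 3 \cdot 9}{-2 + 9} \cdot 41 = \frac{-5 + 27}{7} \cdot 41 = \frac{1}{7} \cdot 22 \cdot 41 = \frac{22}{7} \cdot 41 = \frac{902}{7}$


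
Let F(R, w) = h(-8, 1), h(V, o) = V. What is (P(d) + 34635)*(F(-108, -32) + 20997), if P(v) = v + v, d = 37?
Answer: 728507201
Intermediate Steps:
F(R, w) = -8
P(v) = 2*v
(P(d) + 34635)*(F(-108, -32) + 20997) = (2*37 + 34635)*(-8 + 20997) = (74 + 34635)*20989 = 34709*20989 = 728507201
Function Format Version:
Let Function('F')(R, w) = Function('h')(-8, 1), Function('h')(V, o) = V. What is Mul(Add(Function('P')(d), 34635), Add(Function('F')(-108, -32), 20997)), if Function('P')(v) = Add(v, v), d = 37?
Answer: 728507201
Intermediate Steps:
Function('F')(R, w) = -8
Function('P')(v) = Mul(2, v)
Mul(Add(Function('P')(d), 34635), Add(Function('F')(-108, -32), 20997)) = Mul(Add(Mul(2, 37), 34635), Add(-8, 20997)) = Mul(Add(74, 34635), 20989) = Mul(34709, 20989) = 728507201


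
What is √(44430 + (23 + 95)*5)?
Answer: 2*√11255 ≈ 212.18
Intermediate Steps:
√(44430 + (23 + 95)*5) = √(44430 + 118*5) = √(44430 + 590) = √45020 = 2*√11255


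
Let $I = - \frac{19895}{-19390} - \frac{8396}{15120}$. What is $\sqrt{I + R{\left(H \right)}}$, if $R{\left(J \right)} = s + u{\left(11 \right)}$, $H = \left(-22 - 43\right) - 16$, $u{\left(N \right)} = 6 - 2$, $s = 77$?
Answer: $\frac{\sqrt{2481089148195}}{174510} \approx 9.0261$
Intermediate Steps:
$u{\left(N \right)} = 4$
$H = -81$ ($H = -65 - 16 = -81$)
$R{\left(J \right)} = 81$ ($R{\left(J \right)} = 77 + 4 = 81$)
$I = \frac{492907}{1047060}$ ($I = \left(-19895\right) \left(- \frac{1}{19390}\right) - \frac{2099}{3780} = \frac{3979}{3878} - \frac{2099}{3780} = \frac{492907}{1047060} \approx 0.47075$)
$\sqrt{I + R{\left(H \right)}} = \sqrt{\frac{492907}{1047060} + 81} = \sqrt{\frac{85304767}{1047060}} = \frac{\sqrt{2481089148195}}{174510}$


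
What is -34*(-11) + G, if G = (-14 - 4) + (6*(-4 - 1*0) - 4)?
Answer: 328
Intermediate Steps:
G = -46 (G = -18 + (6*(-4 + 0) - 4) = -18 + (6*(-4) - 4) = -18 + (-24 - 4) = -18 - 28 = -46)
-34*(-11) + G = -34*(-11) - 46 = 374 - 46 = 328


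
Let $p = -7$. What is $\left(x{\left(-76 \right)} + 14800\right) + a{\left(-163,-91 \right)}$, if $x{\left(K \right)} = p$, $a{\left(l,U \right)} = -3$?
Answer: $14790$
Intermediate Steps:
$x{\left(K \right)} = -7$
$\left(x{\left(-76 \right)} + 14800\right) + a{\left(-163,-91 \right)} = \left(-7 + 14800\right) - 3 = 14793 - 3 = 14790$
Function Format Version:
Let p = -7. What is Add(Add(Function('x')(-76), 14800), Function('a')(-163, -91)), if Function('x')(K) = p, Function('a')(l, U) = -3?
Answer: 14790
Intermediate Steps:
Function('x')(K) = -7
Add(Add(Function('x')(-76), 14800), Function('a')(-163, -91)) = Add(Add(-7, 14800), -3) = Add(14793, -3) = 14790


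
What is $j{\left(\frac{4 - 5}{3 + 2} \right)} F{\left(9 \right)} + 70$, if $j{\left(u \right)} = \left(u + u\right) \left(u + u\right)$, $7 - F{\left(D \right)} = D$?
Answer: $\frac{1742}{25} \approx 69.68$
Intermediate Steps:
$F{\left(D \right)} = 7 - D$
$j{\left(u \right)} = 4 u^{2}$ ($j{\left(u \right)} = 2 u 2 u = 4 u^{2}$)
$j{\left(\frac{4 - 5}{3 + 2} \right)} F{\left(9 \right)} + 70 = 4 \left(\frac{4 - 5}{3 + 2}\right)^{2} \left(7 - 9\right) + 70 = 4 \left(- \frac{1}{5}\right)^{2} \left(7 - 9\right) + 70 = 4 \left(\left(-1\right) \frac{1}{5}\right)^{2} \left(-2\right) + 70 = 4 \left(- \frac{1}{5}\right)^{2} \left(-2\right) + 70 = 4 \cdot \frac{1}{25} \left(-2\right) + 70 = \frac{4}{25} \left(-2\right) + 70 = - \frac{8}{25} + 70 = \frac{1742}{25}$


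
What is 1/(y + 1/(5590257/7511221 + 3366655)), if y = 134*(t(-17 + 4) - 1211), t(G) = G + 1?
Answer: -25287695326012/4144198085409987363 ≈ -6.1020e-6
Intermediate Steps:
t(G) = 1 + G
y = -163882 (y = 134*((1 + (-17 + 4)) - 1211) = 134*((1 - 13) - 1211) = 134*(-12 - 1211) = 134*(-1223) = -163882)
1/(y + 1/(5590257/7511221 + 3366655)) = 1/(-163882 + 1/(5590257/7511221 + 3366655)) = 1/(-163882 + 1/(25287695326012/7511221)) = 1/(-163882 + 7511221/25287695326012) = 1/(-4144198085409987363/25287695326012) = -25287695326012/4144198085409987363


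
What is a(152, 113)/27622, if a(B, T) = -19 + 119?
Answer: 50/13811 ≈ 0.0036203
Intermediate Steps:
a(B, T) = 100
a(152, 113)/27622 = 100/27622 = 100*(1/27622) = 50/13811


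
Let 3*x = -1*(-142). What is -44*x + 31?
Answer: -6155/3 ≈ -2051.7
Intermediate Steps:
x = 142/3 (x = (-1*(-142))/3 = (1/3)*142 = 142/3 ≈ 47.333)
-44*x + 31 = -44*142/3 + 31 = -6248/3 + 31 = -6155/3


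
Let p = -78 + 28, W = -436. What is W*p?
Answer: 21800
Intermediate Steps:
p = -50
W*p = -436*(-50) = 21800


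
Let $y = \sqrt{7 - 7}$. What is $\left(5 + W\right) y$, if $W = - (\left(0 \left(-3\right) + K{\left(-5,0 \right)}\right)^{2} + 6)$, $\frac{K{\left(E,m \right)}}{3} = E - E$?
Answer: $0$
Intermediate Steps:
$K{\left(E,m \right)} = 0$ ($K{\left(E,m \right)} = 3 \left(E - E\right) = 3 \cdot 0 = 0$)
$y = 0$ ($y = \sqrt{0} = 0$)
$W = -6$ ($W = - (\left(0 \left(-3\right) + 0\right)^{2} + 6) = - (\left(0 + 0\right)^{2} + 6) = - (0^{2} + 6) = - (0 + 6) = \left(-1\right) 6 = -6$)
$\left(5 + W\right) y = \left(5 - 6\right) 0 = \left(-1\right) 0 = 0$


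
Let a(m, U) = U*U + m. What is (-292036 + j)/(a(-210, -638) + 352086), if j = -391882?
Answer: -341959/379460 ≈ -0.90117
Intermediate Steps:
a(m, U) = m + U**2 (a(m, U) = U**2 + m = m + U**2)
(-292036 + j)/(a(-210, -638) + 352086) = (-292036 - 391882)/((-210 + (-638)**2) + 352086) = -683918/((-210 + 407044) + 352086) = -683918/(406834 + 352086) = -683918/758920 = -683918*1/758920 = -341959/379460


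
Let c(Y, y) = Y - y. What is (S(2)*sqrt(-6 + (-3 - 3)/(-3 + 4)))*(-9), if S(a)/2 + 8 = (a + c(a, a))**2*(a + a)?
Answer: -288*I*sqrt(3) ≈ -498.83*I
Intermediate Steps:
S(a) = -16 + 4*a**3 (S(a) = -16 + 2*((a + (a - a))**2*(a + a)) = -16 + 2*((a + 0)**2*(2*a)) = -16 + 2*(a**2*(2*a)) = -16 + 2*(2*a**3) = -16 + 4*a**3)
(S(2)*sqrt(-6 + (-3 - 3)/(-3 + 4)))*(-9) = ((-16 + 4*2**3)*sqrt(-6 + (-3 - 3)/(-3 + 4)))*(-9) = ((-16 + 4*8)*sqrt(-6 - 6/1))*(-9) = ((-16 + 32)*sqrt(-6 - 6*1))*(-9) = (16*sqrt(-6 - 6))*(-9) = (16*sqrt(-12))*(-9) = (16*(2*I*sqrt(3)))*(-9) = (32*I*sqrt(3))*(-9) = -288*I*sqrt(3)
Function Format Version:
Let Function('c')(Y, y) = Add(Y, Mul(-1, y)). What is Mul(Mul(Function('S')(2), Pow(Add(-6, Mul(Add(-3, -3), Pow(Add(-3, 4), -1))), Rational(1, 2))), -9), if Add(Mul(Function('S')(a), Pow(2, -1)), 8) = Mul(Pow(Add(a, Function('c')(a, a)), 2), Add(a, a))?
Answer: Mul(-288, I, Pow(3, Rational(1, 2))) ≈ Mul(-498.83, I)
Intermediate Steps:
Function('S')(a) = Add(-16, Mul(4, Pow(a, 3))) (Function('S')(a) = Add(-16, Mul(2, Mul(Pow(Add(a, Add(a, Mul(-1, a))), 2), Add(a, a)))) = Add(-16, Mul(2, Mul(Pow(Add(a, 0), 2), Mul(2, a)))) = Add(-16, Mul(2, Mul(Pow(a, 2), Mul(2, a)))) = Add(-16, Mul(2, Mul(2, Pow(a, 3)))) = Add(-16, Mul(4, Pow(a, 3))))
Mul(Mul(Function('S')(2), Pow(Add(-6, Mul(Add(-3, -3), Pow(Add(-3, 4), -1))), Rational(1, 2))), -9) = Mul(Mul(Add(-16, Mul(4, Pow(2, 3))), Pow(Add(-6, Mul(Add(-3, -3), Pow(Add(-3, 4), -1))), Rational(1, 2))), -9) = Mul(Mul(Add(-16, Mul(4, 8)), Pow(Add(-6, Mul(-6, Pow(1, -1))), Rational(1, 2))), -9) = Mul(Mul(Add(-16, 32), Pow(Add(-6, Mul(-6, 1)), Rational(1, 2))), -9) = Mul(Mul(16, Pow(Add(-6, -6), Rational(1, 2))), -9) = Mul(Mul(16, Pow(-12, Rational(1, 2))), -9) = Mul(Mul(16, Mul(2, I, Pow(3, Rational(1, 2)))), -9) = Mul(Mul(32, I, Pow(3, Rational(1, 2))), -9) = Mul(-288, I, Pow(3, Rational(1, 2)))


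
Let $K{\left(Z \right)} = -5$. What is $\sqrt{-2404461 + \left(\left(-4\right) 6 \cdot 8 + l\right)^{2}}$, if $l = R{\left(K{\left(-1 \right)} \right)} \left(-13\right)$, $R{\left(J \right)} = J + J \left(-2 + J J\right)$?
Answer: $i \sqrt{533037} \approx 730.09 i$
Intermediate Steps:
$R{\left(J \right)} = J + J \left(-2 + J^{2}\right)$
$l = 1560$ ($l = \left(\left(-5\right)^{3} - -5\right) \left(-13\right) = \left(-125 + 5\right) \left(-13\right) = \left(-120\right) \left(-13\right) = 1560$)
$\sqrt{-2404461 + \left(\left(-4\right) 6 \cdot 8 + l\right)^{2}} = \sqrt{-2404461 + \left(\left(-4\right) 6 \cdot 8 + 1560\right)^{2}} = \sqrt{-2404461 + \left(\left(-24\right) 8 + 1560\right)^{2}} = \sqrt{-2404461 + \left(-192 + 1560\right)^{2}} = \sqrt{-2404461 + 1368^{2}} = \sqrt{-2404461 + 1871424} = \sqrt{-533037} = i \sqrt{533037}$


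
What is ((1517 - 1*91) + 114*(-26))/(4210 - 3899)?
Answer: -1538/311 ≈ -4.9453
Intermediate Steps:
((1517 - 1*91) + 114*(-26))/(4210 - 3899) = ((1517 - 91) - 2964)/311 = (1426 - 2964)*(1/311) = -1538*1/311 = -1538/311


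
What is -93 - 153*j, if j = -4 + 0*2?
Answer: 519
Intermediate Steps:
j = -4 (j = -4 + 0 = -4)
-93 - 153*j = -93 - 153*(-4) = -93 + 612 = 519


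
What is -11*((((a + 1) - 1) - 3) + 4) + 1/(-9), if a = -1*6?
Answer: 494/9 ≈ 54.889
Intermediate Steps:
a = -6
-11*((((a + 1) - 1) - 3) + 4) + 1/(-9) = -11*((((-6 + 1) - 1) - 3) + 4) + 1/(-9) = -11*(((-5 - 1) - 3) + 4) - 1/9 = -11*((-6 - 3) + 4) - 1/9 = -11*(-9 + 4) - 1/9 = -11*(-5) - 1/9 = 55 - 1/9 = 494/9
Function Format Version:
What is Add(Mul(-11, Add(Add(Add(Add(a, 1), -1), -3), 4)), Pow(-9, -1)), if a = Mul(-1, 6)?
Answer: Rational(494, 9) ≈ 54.889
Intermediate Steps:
a = -6
Add(Mul(-11, Add(Add(Add(Add(a, 1), -1), -3), 4)), Pow(-9, -1)) = Add(Mul(-11, Add(Add(Add(Add(-6, 1), -1), -3), 4)), Pow(-9, -1)) = Add(Mul(-11, Add(Add(Add(-5, -1), -3), 4)), Rational(-1, 9)) = Add(Mul(-11, Add(Add(-6, -3), 4)), Rational(-1, 9)) = Add(Mul(-11, Add(-9, 4)), Rational(-1, 9)) = Add(Mul(-11, -5), Rational(-1, 9)) = Add(55, Rational(-1, 9)) = Rational(494, 9)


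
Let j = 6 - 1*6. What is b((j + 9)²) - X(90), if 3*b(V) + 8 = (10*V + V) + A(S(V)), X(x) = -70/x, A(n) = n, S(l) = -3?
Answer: 2647/9 ≈ 294.11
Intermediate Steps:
j = 0 (j = 6 - 6 = 0)
b(V) = -11/3 + 11*V/3 (b(V) = -8/3 + ((10*V + V) - 3)/3 = -8/3 + (11*V - 3)/3 = -8/3 + (-3 + 11*V)/3 = -8/3 + (-1 + 11*V/3) = -11/3 + 11*V/3)
b((j + 9)²) - X(90) = (-11/3 + 11*(0 + 9)²/3) - (-70)/90 = (-11/3 + (11/3)*9²) - (-70)/90 = (-11/3 + (11/3)*81) - 1*(-7/9) = (-11/3 + 297) + 7/9 = 880/3 + 7/9 = 2647/9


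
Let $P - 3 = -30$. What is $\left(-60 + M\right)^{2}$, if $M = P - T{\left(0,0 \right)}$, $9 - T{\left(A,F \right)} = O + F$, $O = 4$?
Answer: $8464$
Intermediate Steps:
$T{\left(A,F \right)} = 5 - F$ ($T{\left(A,F \right)} = 9 - \left(4 + F\right) = 5 - F$)
$P = -27$ ($P = 3 - 30 = -27$)
$M = -32$ ($M = -27 - \left(5 - 0\right) = -27 - \left(5 + 0\right) = -27 - 5 = -32$)
$\left(-60 + M\right)^{2} = \left(-60 - 32\right)^{2} = \left(-92\right)^{2} = 8464$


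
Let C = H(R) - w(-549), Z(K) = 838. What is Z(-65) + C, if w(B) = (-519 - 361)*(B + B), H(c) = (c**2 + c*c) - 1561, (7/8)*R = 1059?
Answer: 96168381/49 ≈ 1.9626e+6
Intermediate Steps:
R = 8472/7 (R = (8/7)*1059 = 8472/7 ≈ 1210.3)
H(c) = -1561 + 2*c**2 (H(c) = (c**2 + c**2) - 1561 = 2*c**2 - 1561 = -1561 + 2*c**2)
w(B) = -1760*B
C = 96127319/49 (C = (-1561 + 2*(8472/7)**2) - (-1760)*(-549) = (-1561 + 2*(71774784/49)) - 1*966240 = (-1561 + 143549568/49) - 966240 = 143473079/49 - 966240 = 96127319/49 ≈ 1.9618e+6)
Z(-65) + C = 838 + 96127319/49 = 96168381/49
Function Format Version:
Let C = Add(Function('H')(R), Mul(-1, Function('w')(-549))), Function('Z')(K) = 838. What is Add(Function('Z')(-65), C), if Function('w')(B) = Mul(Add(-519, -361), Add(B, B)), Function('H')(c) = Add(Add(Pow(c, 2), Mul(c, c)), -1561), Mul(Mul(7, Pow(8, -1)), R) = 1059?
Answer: Rational(96168381, 49) ≈ 1.9626e+6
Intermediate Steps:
R = Rational(8472, 7) (R = Mul(Rational(8, 7), 1059) = Rational(8472, 7) ≈ 1210.3)
Function('H')(c) = Add(-1561, Mul(2, Pow(c, 2))) (Function('H')(c) = Add(Add(Pow(c, 2), Pow(c, 2)), -1561) = Add(Mul(2, Pow(c, 2)), -1561) = Add(-1561, Mul(2, Pow(c, 2))))
Function('w')(B) = Mul(-1760, B) (Function('w')(B) = Mul(-880, Mul(2, B)) = Mul(-1760, B))
C = Rational(96127319, 49) (C = Add(Add(-1561, Mul(2, Pow(Rational(8472, 7), 2))), Mul(-1, Mul(-1760, -549))) = Add(Add(-1561, Mul(2, Rational(71774784, 49))), Mul(-1, 966240)) = Add(Add(-1561, Rational(143549568, 49)), -966240) = Add(Rational(143473079, 49), -966240) = Rational(96127319, 49) ≈ 1.9618e+6)
Add(Function('Z')(-65), C) = Add(838, Rational(96127319, 49)) = Rational(96168381, 49)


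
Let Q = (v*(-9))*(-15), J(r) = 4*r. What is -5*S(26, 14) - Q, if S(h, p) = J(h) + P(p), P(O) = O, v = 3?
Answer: -995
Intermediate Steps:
S(h, p) = p + 4*h (S(h, p) = 4*h + p = p + 4*h)
Q = 405 (Q = (3*(-9))*(-15) = -27*(-15) = 405)
-5*S(26, 14) - Q = -5*(14 + 4*26) - 1*405 = -5*(14 + 104) - 405 = -5*118 - 405 = -590 - 405 = -995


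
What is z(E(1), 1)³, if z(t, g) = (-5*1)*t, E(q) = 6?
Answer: -27000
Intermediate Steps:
z(t, g) = -5*t
z(E(1), 1)³ = (-5*6)³ = (-30)³ = -27000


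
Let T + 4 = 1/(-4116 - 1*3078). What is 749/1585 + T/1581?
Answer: 8473300241/18027336690 ≈ 0.47003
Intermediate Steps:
T = -28777/7194 (T = -4 + 1/(-4116 - 1*3078) = -4 + 1/(-4116 - 3078) = -4 + 1/(-7194) = -4 - 1/7194 = -28777/7194 ≈ -4.0001)
749/1585 + T/1581 = 749/1585 - 28777/7194/1581 = 749*(1/1585) - 28777/7194*1/1581 = 749/1585 - 28777/11373714 = 8473300241/18027336690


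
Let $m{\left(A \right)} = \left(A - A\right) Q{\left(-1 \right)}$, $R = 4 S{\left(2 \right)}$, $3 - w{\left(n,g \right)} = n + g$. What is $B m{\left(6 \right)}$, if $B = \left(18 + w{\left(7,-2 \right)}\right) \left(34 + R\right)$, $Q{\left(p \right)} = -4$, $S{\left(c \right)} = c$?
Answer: $0$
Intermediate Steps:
$w{\left(n,g \right)} = 3 - g - n$ ($w{\left(n,g \right)} = 3 - \left(n + g\right) = 3 - \left(g + n\right) = 3 - g - n$)
$R = 8$ ($R = 4 \cdot 2 = 8$)
$m{\left(A \right)} = 0$ ($m{\left(A \right)} = \left(A - A\right) \left(-4\right) = 0 \left(-4\right) = 0$)
$B = 672$ ($B = \left(18 - 2\right) \left(34 + 8\right) = \left(18 + \left(3 + 2 - 7\right)\right) 42 = \left(18 - 2\right) 42 = 16 \cdot 42 = 672$)
$B m{\left(6 \right)} = 672 \cdot 0 = 0$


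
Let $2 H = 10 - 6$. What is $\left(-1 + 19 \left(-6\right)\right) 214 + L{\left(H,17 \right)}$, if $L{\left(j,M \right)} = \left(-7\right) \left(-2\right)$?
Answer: $-24596$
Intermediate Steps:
$H = 2$ ($H = \frac{10 - 6}{2} = \frac{1}{2} \cdot 4 = 2$)
$L{\left(j,M \right)} = 14$
$\left(-1 + 19 \left(-6\right)\right) 214 + L{\left(H,17 \right)} = \left(-1 + 19 \left(-6\right)\right) 214 + 14 = \left(-1 - 114\right) 214 + 14 = \left(-115\right) 214 + 14 = -24610 + 14 = -24596$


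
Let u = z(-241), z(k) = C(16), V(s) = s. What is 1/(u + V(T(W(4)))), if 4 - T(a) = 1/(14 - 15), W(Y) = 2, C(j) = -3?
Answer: ½ ≈ 0.50000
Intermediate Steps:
T(a) = 5 (T(a) = 4 - 1/(14 - 15) = 4 - 1/(-1) = 4 - 1*(-1) = 4 + 1 = 5)
z(k) = -3
u = -3
1/(u + V(T(W(4)))) = 1/(-3 + 5) = 1/2 = ½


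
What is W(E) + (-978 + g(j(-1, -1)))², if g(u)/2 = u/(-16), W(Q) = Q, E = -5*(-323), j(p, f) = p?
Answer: 61302689/64 ≈ 9.5785e+5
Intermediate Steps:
E = 1615
g(u) = -u/8 (g(u) = 2*(u/(-16)) = 2*(u*(-1/16)) = 2*(-u/16) = -u/8)
W(E) + (-978 + g(j(-1, -1)))² = 1615 + (-978 - ⅛*(-1))² = 1615 + (-978 + ⅛)² = 1615 + (-7823/8)² = 1615 + 61199329/64 = 61302689/64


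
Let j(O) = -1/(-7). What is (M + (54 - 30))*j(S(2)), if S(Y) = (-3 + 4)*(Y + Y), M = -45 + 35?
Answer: 2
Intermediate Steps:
M = -10
S(Y) = 2*Y (S(Y) = 1*(2*Y) = 2*Y)
j(O) = ⅐ (j(O) = -1*(-⅐) = ⅐)
(M + (54 - 30))*j(S(2)) = (-10 + (54 - 30))*(⅐) = (-10 + 24)*(⅐) = 14*(⅐) = 2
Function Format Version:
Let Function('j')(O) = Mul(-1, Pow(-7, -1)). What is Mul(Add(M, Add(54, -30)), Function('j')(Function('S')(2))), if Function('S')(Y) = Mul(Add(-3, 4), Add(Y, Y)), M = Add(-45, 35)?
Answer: 2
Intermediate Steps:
M = -10
Function('S')(Y) = Mul(2, Y) (Function('S')(Y) = Mul(1, Mul(2, Y)) = Mul(2, Y))
Function('j')(O) = Rational(1, 7) (Function('j')(O) = Mul(-1, Rational(-1, 7)) = Rational(1, 7))
Mul(Add(M, Add(54, -30)), Function('j')(Function('S')(2))) = Mul(Add(-10, Add(54, -30)), Rational(1, 7)) = Mul(Add(-10, 24), Rational(1, 7)) = Mul(14, Rational(1, 7)) = 2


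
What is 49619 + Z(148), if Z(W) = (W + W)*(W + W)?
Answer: 137235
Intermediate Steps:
Z(W) = 4*W² (Z(W) = (2*W)*(2*W) = 4*W²)
49619 + Z(148) = 49619 + 4*148² = 49619 + 4*21904 = 49619 + 87616 = 137235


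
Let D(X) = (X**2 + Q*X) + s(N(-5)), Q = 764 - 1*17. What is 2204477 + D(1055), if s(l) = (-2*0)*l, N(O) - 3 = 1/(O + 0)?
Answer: 4105587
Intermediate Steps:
N(O) = 3 + 1/O (N(O) = 3 + 1/(O + 0) = 3 + 1/O)
s(l) = 0 (s(l) = 0*l = 0)
Q = 747 (Q = 764 - 17 = 747)
D(X) = X**2 + 747*X (D(X) = (X**2 + 747*X) + 0 = X**2 + 747*X)
2204477 + D(1055) = 2204477 + 1055*(747 + 1055) = 2204477 + 1055*1802 = 2204477 + 1901110 = 4105587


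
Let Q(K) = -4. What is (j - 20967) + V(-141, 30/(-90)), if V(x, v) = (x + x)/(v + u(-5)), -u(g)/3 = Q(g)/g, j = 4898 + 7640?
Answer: -341359/41 ≈ -8325.8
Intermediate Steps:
j = 12538
u(g) = 12/g (u(g) = -(-12)/g = 12/g)
V(x, v) = 2*x/(-12/5 + v) (V(x, v) = (x + x)/(v + 12/(-5)) = (2*x)/(v + 12*(-⅕)) = (2*x)/(v - 12/5) = (2*x)/(-12/5 + v) = 2*x/(-12/5 + v))
(j - 20967) + V(-141, 30/(-90)) = (12538 - 20967) + 10*(-141)/(-12 + 5*(30/(-90))) = -8429 + 10*(-141)/(-12 + 5*(30*(-1/90))) = -8429 + 10*(-141)/(-12 + 5*(-⅓)) = -8429 + 10*(-141)/(-12 - 5/3) = -8429 + 10*(-141)/(-41/3) = -8429 + 10*(-141)*(-3/41) = -8429 + 4230/41 = -341359/41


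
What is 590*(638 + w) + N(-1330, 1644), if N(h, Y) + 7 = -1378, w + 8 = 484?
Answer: 655875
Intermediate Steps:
w = 476 (w = -8 + 484 = 476)
N(h, Y) = -1385 (N(h, Y) = -7 - 1378 = -1385)
590*(638 + w) + N(-1330, 1644) = 590*(638 + 476) - 1385 = 590*1114 - 1385 = 657260 - 1385 = 655875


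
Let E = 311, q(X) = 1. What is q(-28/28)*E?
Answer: 311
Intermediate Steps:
q(-28/28)*E = 1*311 = 311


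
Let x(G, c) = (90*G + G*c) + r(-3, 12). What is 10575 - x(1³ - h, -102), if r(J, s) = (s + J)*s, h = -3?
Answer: 10515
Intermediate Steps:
r(J, s) = s*(J + s) (r(J, s) = (J + s)*s = s*(J + s))
x(G, c) = 108 + 90*G + G*c (x(G, c) = (90*G + G*c) + 12*(-3 + 12) = (90*G + G*c) + 12*9 = (90*G + G*c) + 108 = 108 + 90*G + G*c)
10575 - x(1³ - h, -102) = 10575 - (108 + 90*(1³ - (-3)) + (1³ - (-3))*(-102)) = 10575 - (108 + 90*(1 - 1*(-3)) + (1 - 1*(-3))*(-102)) = 10575 - (108 + 90*(1 + 3) + (1 + 3)*(-102)) = 10575 - (108 + 90*4 + 4*(-102)) = 10575 - (108 + 360 - 408) = 10575 - 1*60 = 10575 - 60 = 10515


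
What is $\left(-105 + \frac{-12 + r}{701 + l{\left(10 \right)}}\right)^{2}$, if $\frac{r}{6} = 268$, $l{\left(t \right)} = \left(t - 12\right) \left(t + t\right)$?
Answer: $\frac{4598060481}{436921} \approx 10524.0$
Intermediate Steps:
$l{\left(t \right)} = 2 t \left(-12 + t\right)$ ($l{\left(t \right)} = \left(-12 + t\right) 2 t = 2 t \left(-12 + t\right)$)
$r = 1608$ ($r = 6 \cdot 268 = 1608$)
$\left(-105 + \frac{-12 + r}{701 + l{\left(10 \right)}}\right)^{2} = \left(-105 + \frac{-12 + 1608}{701 + 2 \cdot 10 \left(-12 + 10\right)}\right)^{2} = \left(-105 + \frac{1596}{701 + 2 \cdot 10 \left(-2\right)}\right)^{2} = \left(-105 + \frac{1596}{701 - 40}\right)^{2} = \left(-105 + \frac{1596}{661}\right)^{2} = \left(- \frac{67809}{661}\right)^{2} = \frac{4598060481}{436921}$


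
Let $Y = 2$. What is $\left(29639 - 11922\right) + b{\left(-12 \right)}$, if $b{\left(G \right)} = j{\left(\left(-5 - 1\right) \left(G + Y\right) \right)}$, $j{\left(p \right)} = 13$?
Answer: $17730$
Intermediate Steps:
$b{\left(G \right)} = 13$
$\left(29639 - 11922\right) + b{\left(-12 \right)} = \left(29639 - 11922\right) + 13 = 17717 + 13 = 17730$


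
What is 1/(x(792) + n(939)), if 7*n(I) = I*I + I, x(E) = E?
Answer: 7/888204 ≈ 7.8811e-6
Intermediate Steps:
n(I) = I/7 + I**2/7 (n(I) = (I*I + I)/7 = (I**2 + I)/7 = (I + I**2)/7 = I/7 + I**2/7)
1/(x(792) + n(939)) = 1/(792 + (1/7)*939*(1 + 939)) = 1/(792 + (1/7)*939*940) = 1/(792 + 882660/7) = 1/(888204/7) = 7/888204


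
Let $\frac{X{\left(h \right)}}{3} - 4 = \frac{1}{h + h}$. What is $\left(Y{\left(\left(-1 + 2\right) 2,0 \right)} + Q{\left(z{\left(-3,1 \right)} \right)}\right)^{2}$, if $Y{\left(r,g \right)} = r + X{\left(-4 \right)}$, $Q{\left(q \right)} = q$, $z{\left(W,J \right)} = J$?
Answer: $\frac{13689}{64} \approx 213.89$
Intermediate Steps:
$X{\left(h \right)} = 12 + \frac{3}{2 h}$ ($X{\left(h \right)} = 12 + \frac{3}{h + h} = 12 + \frac{3}{2 h}$)
$Y{\left(r,g \right)} = \frac{93}{8} + r$ ($Y{\left(r,g \right)} = r + \left(12 + \frac{3}{2 \left(-4\right)}\right) = r + \left(12 + \frac{3}{2} \left(- \frac{1}{4}\right)\right) = r + \left(12 - \frac{3}{8}\right) = r + \frac{93}{8} = \frac{93}{8} + r$)
$\left(Y{\left(\left(-1 + 2\right) 2,0 \right)} + Q{\left(z{\left(-3,1 \right)} \right)}\right)^{2} = \left(\left(\frac{93}{8} + \left(-1 + 2\right) 2\right) + 1\right)^{2} = \left(\left(\frac{93}{8} + 1 \cdot 2\right) + 1\right)^{2} = \left(\left(\frac{93}{8} + 2\right) + 1\right)^{2} = \left(\frac{109}{8} + 1\right)^{2} = \left(\frac{117}{8}\right)^{2} = \frac{13689}{64}$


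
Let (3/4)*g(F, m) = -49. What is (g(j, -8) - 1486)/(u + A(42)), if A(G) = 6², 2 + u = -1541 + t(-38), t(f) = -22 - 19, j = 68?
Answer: 2327/2322 ≈ 1.0022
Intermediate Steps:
t(f) = -41
g(F, m) = -196/3 (g(F, m) = (4/3)*(-49) = -196/3)
u = -1584 (u = -2 + (-1541 - 41) = -2 - 1582 = -1584)
A(G) = 36
(g(j, -8) - 1486)/(u + A(42)) = (-196/3 - 1486)/(-1584 + 36) = -4654/3/(-1548) = -4654/3*(-1/1548) = 2327/2322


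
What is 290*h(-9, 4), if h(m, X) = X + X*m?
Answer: -9280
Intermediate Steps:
290*h(-9, 4) = 290*(4*(1 - 9)) = 290*(4*(-8)) = 290*(-32) = -9280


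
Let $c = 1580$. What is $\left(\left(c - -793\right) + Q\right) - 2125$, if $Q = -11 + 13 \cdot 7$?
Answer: $328$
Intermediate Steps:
$Q = 80$ ($Q = -11 + 91 = 80$)
$\left(\left(c - -793\right) + Q\right) - 2125 = \left(\left(1580 - -793\right) + 80\right) - 2125 = \left(\left(1580 + 793\right) + 80\right) - 2125 = \left(2373 + 80\right) - 2125 = 2453 - 2125 = 328$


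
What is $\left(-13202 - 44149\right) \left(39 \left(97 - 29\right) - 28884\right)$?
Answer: $1504431432$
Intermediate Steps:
$\left(-13202 - 44149\right) \left(39 \left(97 - 29\right) - 28884\right) = - 57351 \left(39 \cdot 68 - 28884\right) = - 57351 \left(2652 - 28884\right) = \left(-57351\right) \left(-26232\right) = 1504431432$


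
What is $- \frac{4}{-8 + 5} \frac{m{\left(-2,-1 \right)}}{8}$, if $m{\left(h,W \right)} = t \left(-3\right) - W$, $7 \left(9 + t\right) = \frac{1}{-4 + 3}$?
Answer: $\frac{199}{42} \approx 4.7381$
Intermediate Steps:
$t = - \frac{64}{7}$ ($t = -9 + \frac{1}{7 \left(-4 + 3\right)} = -9 + \frac{1}{7 \left(-1\right)} = -9 + \frac{1}{7} \left(-1\right) = -9 - \frac{1}{7} = - \frac{64}{7} \approx -9.1429$)
$m{\left(h,W \right)} = \frac{192}{7} - W$ ($m{\left(h,W \right)} = \left(- \frac{64}{7}\right) \left(-3\right) - W = \frac{192}{7} - W$)
$- \frac{4}{-8 + 5} \frac{m{\left(-2,-1 \right)}}{8} = - \frac{4}{-8 + 5} \frac{\frac{192}{7} - -1}{8} = - \frac{4}{-3} \left(\frac{192}{7} + 1\right) \frac{1}{8} = \left(-4\right) \left(- \frac{1}{3}\right) \frac{199}{7} \cdot \frac{1}{8} = \frac{4}{3} \cdot \frac{199}{56} = \frac{199}{42}$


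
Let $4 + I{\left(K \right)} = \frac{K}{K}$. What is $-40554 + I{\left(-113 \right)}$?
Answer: $-40557$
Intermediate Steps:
$I{\left(K \right)} = -3$ ($I{\left(K \right)} = -4 + \frac{K}{K} = -4 + 1 = -3$)
$-40554 + I{\left(-113 \right)} = -40554 - 3 = -40557$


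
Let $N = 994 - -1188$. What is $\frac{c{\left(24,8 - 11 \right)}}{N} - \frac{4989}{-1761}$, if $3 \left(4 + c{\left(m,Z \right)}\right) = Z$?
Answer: $\frac{3625731}{1280834} \approx 2.8308$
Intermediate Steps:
$c{\left(m,Z \right)} = -4 + \frac{Z}{3}$
$N = 2182$ ($N = 994 + 1188 = 2182$)
$\frac{c{\left(24,8 - 11 \right)}}{N} - \frac{4989}{-1761} = \frac{-4 + \frac{8 - 11}{3}}{2182} - \frac{4989}{-1761} = \left(-4 + \frac{8 - 11}{3}\right) \frac{1}{2182} - - \frac{1663}{587} = \left(-4 + \frac{1}{3} \left(-3\right)\right) \frac{1}{2182} + \frac{1663}{587} = \left(-4 - 1\right) \frac{1}{2182} + \frac{1663}{587} = \left(-5\right) \frac{1}{2182} + \frac{1663}{587} = - \frac{5}{2182} + \frac{1663}{587} = \frac{3625731}{1280834}$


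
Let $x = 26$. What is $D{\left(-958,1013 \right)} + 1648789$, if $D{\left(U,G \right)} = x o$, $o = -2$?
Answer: $1648737$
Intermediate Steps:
$D{\left(U,G \right)} = -52$ ($D{\left(U,G \right)} = 26 \left(-2\right) = -52$)
$D{\left(-958,1013 \right)} + 1648789 = -52 + 1648789 = 1648737$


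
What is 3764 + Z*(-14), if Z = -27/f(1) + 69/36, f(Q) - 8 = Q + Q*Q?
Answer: 113249/30 ≈ 3775.0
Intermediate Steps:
f(Q) = 8 + Q + Q**2 (f(Q) = 8 + (Q + Q*Q) = 8 + (Q + Q**2) = 8 + Q + Q**2)
Z = -47/60 (Z = -27/(8 + 1 + 1**2) + 69/36 = -27/(8 + 1 + 1) + 69*(1/36) = -27/10 + 23/12 = -47/60 ≈ -0.78333)
3764 + Z*(-14) = 3764 - 47/60*(-14) = 3764 + 329/30 = 113249/30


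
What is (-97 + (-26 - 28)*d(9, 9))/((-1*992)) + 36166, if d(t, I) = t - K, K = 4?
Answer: 35877039/992 ≈ 36166.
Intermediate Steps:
d(t, I) = -4 + t (d(t, I) = t - 1*4 = t - 4 = -4 + t)
(-97 + (-26 - 28)*d(9, 9))/((-1*992)) + 36166 = (-97 + (-26 - 28)*(-4 + 9))/((-1*992)) + 36166 = (-97 - 54*5)/(-992) + 36166 = (-97 - 270)*(-1/992) + 36166 = -367*(-1/992) + 36166 = 367/992 + 36166 = 35877039/992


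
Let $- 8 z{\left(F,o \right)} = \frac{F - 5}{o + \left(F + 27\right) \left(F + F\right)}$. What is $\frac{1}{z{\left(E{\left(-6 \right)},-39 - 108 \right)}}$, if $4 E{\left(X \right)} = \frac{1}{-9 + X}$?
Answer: $- \frac{1064876}{4515} \approx -235.85$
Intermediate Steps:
$E{\left(X \right)} = \frac{1}{4 \left(-9 + X\right)}$
$z{\left(F,o \right)} = - \frac{-5 + F}{8 \left(o + 2 F \left(27 + F\right)\right)}$ ($z{\left(F,o \right)} = - \frac{\left(F - 5\right) \frac{1}{o + \left(F + 27\right) \left(F + F\right)}}{8} = - \frac{\left(-5 + F\right) \frac{1}{o + \left(27 + F\right) 2 F}}{8} = - \frac{\left(-5 + F\right) \frac{1}{o + 2 F \left(27 + F\right)}}{8} = - \frac{\frac{1}{o + 2 F \left(27 + F\right)} \left(-5 + F\right)}{8} = - \frac{-5 + F}{8 \left(o + 2 F \left(27 + F\right)\right)}$)
$\frac{1}{z{\left(E{\left(-6 \right)},-39 - 108 \right)}} = \frac{1}{\frac{1}{8} \frac{1}{\left(-39 - 108\right) + 2 \left(\frac{1}{4 \left(-9 - 6\right)}\right)^{2} + 54 \frac{1}{4 \left(-9 - 6\right)}} \left(5 - \frac{1}{4 \left(-9 - 6\right)}\right)} = \frac{1}{\frac{1}{8} \frac{1}{\left(-39 - 108\right) + 2 \left(\frac{1}{4 \left(-15\right)}\right)^{2} + 54 \frac{1}{4 \left(-15\right)}} \left(5 - \frac{1}{4 \left(-15\right)}\right)} = \frac{1}{\frac{1}{8} \frac{1}{-147 + 2 \left(\frac{1}{4} \left(- \frac{1}{15}\right)\right)^{2} + 54 \cdot \frac{1}{4} \left(- \frac{1}{15}\right)} \left(5 - \frac{1}{4} \left(- \frac{1}{15}\right)\right)} = \frac{1}{\frac{1}{8} \frac{1}{-147 + 2 \left(- \frac{1}{60}\right)^{2} + 54 \left(- \frac{1}{60}\right)} \left(5 - - \frac{1}{60}\right)} = \frac{1}{\frac{1}{8} \frac{1}{-147 + 2 \cdot \frac{1}{3600} - \frac{9}{10}} \left(5 + \frac{1}{60}\right)} = \frac{1}{\frac{1}{8} \frac{1}{-147 + \frac{1}{1800} - \frac{9}{10}} \cdot \frac{301}{60}} = \frac{1}{\frac{1}{8} \frac{1}{- \frac{266219}{1800}} \cdot \frac{301}{60}} = \frac{1}{\frac{1}{8} \left(- \frac{1800}{266219}\right) \frac{301}{60}} = \frac{1}{- \frac{4515}{1064876}} = - \frac{1064876}{4515}$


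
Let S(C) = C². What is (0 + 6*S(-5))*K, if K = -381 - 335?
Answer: -107400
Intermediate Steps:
K = -716
(0 + 6*S(-5))*K = (0 + 6*(-5)²)*(-716) = (0 + 6*25)*(-716) = (0 + 150)*(-716) = 150*(-716) = -107400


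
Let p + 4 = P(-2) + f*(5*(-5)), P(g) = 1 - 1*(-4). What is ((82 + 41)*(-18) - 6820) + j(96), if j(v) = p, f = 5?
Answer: -9158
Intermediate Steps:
P(g) = 5 (P(g) = 1 + 4 = 5)
p = -124 (p = -4 + (5 + 5*(5*(-5))) = -4 + (5 + 5*(-25)) = -4 + (5 - 125) = -4 - 120 = -124)
j(v) = -124
((82 + 41)*(-18) - 6820) + j(96) = ((82 + 41)*(-18) - 6820) - 124 = (123*(-18) - 6820) - 124 = (-2214 - 6820) - 124 = -9034 - 124 = -9158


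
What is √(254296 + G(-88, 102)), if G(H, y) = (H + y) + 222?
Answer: 2*√63633 ≈ 504.51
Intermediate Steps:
G(H, y) = 222 + H + y
√(254296 + G(-88, 102)) = √(254296 + (222 - 88 + 102)) = √(254296 + 236) = √254532 = 2*√63633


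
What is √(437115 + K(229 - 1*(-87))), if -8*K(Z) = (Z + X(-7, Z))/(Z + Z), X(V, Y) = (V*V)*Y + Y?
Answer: √6993789/4 ≈ 661.14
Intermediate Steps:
X(V, Y) = Y + Y*V² (X(V, Y) = V²*Y + Y = Y*V² + Y = Y + Y*V²)
K(Z) = -51/16 (K(Z) = -(Z + Z*(1 + (-7)²))/(8*(Z + Z)) = -(Z + Z*(1 + 49))/(8*(2*Z)) = -(Z + Z*50)*1/(2*Z)/8 = -(Z + 50*Z)*1/(2*Z)/8 = -51*Z*1/(2*Z)/8 = -⅛*51/2 = -51/16)
√(437115 + K(229 - 1*(-87))) = √(437115 - 51/16) = √(6993789/16) = √6993789/4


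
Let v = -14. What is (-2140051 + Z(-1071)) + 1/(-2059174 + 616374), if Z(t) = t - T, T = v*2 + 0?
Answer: -3089170423201/1442800 ≈ -2.1411e+6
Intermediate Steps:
T = -28 (T = -14*2 + 0 = -28 + 0 = -28)
Z(t) = 28 + t (Z(t) = t - 1*(-28) = t + 28 = 28 + t)
(-2140051 + Z(-1071)) + 1/(-2059174 + 616374) = (-2140051 + (28 - 1071)) + 1/(-2059174 + 616374) = (-2140051 - 1043) + 1/(-1442800) = -2141094 - 1/1442800 = -3089170423201/1442800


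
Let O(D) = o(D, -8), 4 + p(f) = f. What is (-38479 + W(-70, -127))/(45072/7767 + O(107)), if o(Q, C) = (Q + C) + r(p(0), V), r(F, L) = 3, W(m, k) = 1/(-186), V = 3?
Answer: -6176572985/17304324 ≈ -356.94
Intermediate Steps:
W(m, k) = -1/186
p(f) = -4 + f
o(Q, C) = 3 + C + Q (o(Q, C) = (Q + C) + 3 = (C + Q) + 3 = 3 + C + Q)
O(D) = -5 + D (O(D) = 3 - 8 + D = -5 + D)
(-38479 + W(-70, -127))/(45072/7767 + O(107)) = (-38479 - 1/186)/(45072/7767 + (-5 + 107)) = -7157095/(186*(45072*(1/7767) + 102)) = -7157095/(186*(5008/863 + 102)) = -7157095/(186*93034/863) = -7157095/186*863/93034 = -6176572985/17304324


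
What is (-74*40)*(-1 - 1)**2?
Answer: -11840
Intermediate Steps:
(-74*40)*(-1 - 1)**2 = -2960*(-2)**2 = -2960*4 = -11840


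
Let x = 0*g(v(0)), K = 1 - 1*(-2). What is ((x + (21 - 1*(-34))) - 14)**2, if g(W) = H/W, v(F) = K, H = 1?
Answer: 1681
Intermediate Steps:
K = 3 (K = 1 + 2 = 3)
v(F) = 3
g(W) = 1/W
x = 0 (x = 0/3 = 0*(1/3) = 0)
((x + (21 - 1*(-34))) - 14)**2 = ((0 + (21 - 1*(-34))) - 14)**2 = ((0 + (21 + 34)) - 14)**2 = ((0 + 55) - 14)**2 = (55 - 14)**2 = 41**2 = 1681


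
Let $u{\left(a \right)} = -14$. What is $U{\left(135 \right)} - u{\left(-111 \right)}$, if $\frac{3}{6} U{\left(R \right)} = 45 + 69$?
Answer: $242$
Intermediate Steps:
$U{\left(R \right)} = 228$ ($U{\left(R \right)} = 2 \left(45 + 69\right) = 2 \cdot 114 = 228$)
$U{\left(135 \right)} - u{\left(-111 \right)} = 228 - -14 = 228 + 14 = 242$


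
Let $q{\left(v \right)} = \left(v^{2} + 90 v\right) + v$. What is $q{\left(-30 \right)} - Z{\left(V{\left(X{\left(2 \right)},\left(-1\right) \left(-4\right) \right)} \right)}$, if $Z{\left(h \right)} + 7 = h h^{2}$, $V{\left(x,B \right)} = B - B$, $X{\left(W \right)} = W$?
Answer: $-1823$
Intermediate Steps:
$q{\left(v \right)} = v^{2} + 91 v$
$V{\left(x,B \right)} = 0$
$Z{\left(h \right)} = -7 + h^{3}$ ($Z{\left(h \right)} = -7 + h h^{2} = -7 + h^{3}$)
$q{\left(-30 \right)} - Z{\left(V{\left(X{\left(2 \right)},\left(-1\right) \left(-4\right) \right)} \right)} = - 30 \left(91 - 30\right) - \left(-7 + 0^{3}\right) = \left(-30\right) 61 - \left(-7 + 0\right) = -1830 - -7 = -1830 + 7 = -1823$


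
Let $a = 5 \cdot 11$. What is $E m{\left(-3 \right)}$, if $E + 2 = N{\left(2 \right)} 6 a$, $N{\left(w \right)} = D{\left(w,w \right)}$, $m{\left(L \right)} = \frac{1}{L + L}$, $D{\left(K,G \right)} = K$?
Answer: $- \frac{329}{3} \approx -109.67$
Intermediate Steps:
$m{\left(L \right)} = \frac{1}{2 L}$
$a = 55$
$N{\left(w \right)} = w$
$E = 658$ ($E = -2 + 2 \cdot 6 \cdot 55 = -2 + 12 \cdot 55 = -2 + 660 = 658$)
$E m{\left(-3 \right)} = 658 \frac{1}{2 \left(-3\right)} = 658 \cdot \frac{1}{2} \left(- \frac{1}{3}\right) = 658 \left(- \frac{1}{6}\right) = - \frac{329}{3}$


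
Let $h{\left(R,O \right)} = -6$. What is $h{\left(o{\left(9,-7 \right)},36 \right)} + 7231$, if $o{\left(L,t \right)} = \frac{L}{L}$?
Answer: $7225$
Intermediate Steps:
$o{\left(L,t \right)} = 1$
$h{\left(o{\left(9,-7 \right)},36 \right)} + 7231 = -6 + 7231 = 7225$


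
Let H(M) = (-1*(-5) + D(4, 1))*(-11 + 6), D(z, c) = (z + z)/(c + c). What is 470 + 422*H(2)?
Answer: -18520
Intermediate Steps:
D(z, c) = z/c (D(z, c) = (2*z)/((2*c)) = (2*z)*(1/(2*c)) = z/c)
H(M) = -45 (H(M) = (-1*(-5) + 4/1)*(-11 + 6) = (5 + 4*1)*(-5) = (5 + 4)*(-5) = 9*(-5) = -45)
470 + 422*H(2) = 470 + 422*(-45) = 470 - 18990 = -18520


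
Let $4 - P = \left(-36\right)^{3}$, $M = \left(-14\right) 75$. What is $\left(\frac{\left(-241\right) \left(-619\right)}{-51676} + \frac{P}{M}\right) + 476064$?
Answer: $\frac{2582856958709}{5425980} \approx 4.7602 \cdot 10^{5}$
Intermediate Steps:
$M = -1050$
$P = 46660$ ($P = 4 - \left(-36\right)^{3} = 4 - -46656 = 4 + 46656 = 46660$)
$\left(\frac{\left(-241\right) \left(-619\right)}{-51676} + \frac{P}{M}\right) + 476064 = \left(\frac{\left(-241\right) \left(-619\right)}{-51676} + \frac{46660}{-1050}\right) + 476064 = \left(149179 \left(- \frac{1}{51676}\right) + 46660 \left(- \frac{1}{1050}\right)\right) + 476064 = \left(- \frac{149179}{51676} - \frac{4666}{105}\right) + 476064 = - \frac{256784011}{5425980} + 476064 = \frac{2582856958709}{5425980}$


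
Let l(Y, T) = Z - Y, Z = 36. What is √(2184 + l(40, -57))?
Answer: 2*√545 ≈ 46.690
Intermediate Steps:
l(Y, T) = 36 - Y
√(2184 + l(40, -57)) = √(2184 + (36 - 1*40)) = √(2184 + (36 - 40)) = √(2184 - 4) = √2180 = 2*√545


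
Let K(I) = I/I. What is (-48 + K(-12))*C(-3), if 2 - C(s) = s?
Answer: -235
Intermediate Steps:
K(I) = 1
C(s) = 2 - s
(-48 + K(-12))*C(-3) = (-48 + 1)*(2 - 1*(-3)) = -47*(2 + 3) = -47*5 = -235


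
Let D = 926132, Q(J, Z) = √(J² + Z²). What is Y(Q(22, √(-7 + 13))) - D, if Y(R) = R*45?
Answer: -926132 + 315*√10 ≈ -9.2514e+5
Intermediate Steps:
Y(R) = 45*R
Y(Q(22, √(-7 + 13))) - D = 45*√(22² + (√(-7 + 13))²) - 1*926132 = 45*√(484 + (√6)²) - 926132 = 45*√(484 + 6) - 926132 = 45*√490 - 926132 = 45*(7*√10) - 926132 = 315*√10 - 926132 = -926132 + 315*√10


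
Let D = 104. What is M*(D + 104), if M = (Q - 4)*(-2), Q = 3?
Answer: 416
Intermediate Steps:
M = 2 (M = (3 - 4)*(-2) = -1*(-2) = 2)
M*(D + 104) = 2*(104 + 104) = 2*208 = 416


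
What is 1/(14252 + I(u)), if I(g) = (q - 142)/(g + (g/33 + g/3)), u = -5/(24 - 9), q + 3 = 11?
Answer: 5/72734 ≈ 6.8744e-5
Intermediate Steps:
q = 8 (q = -3 + 11 = 8)
u = -⅓ (u = -5/15 = (1/15)*(-5) = -⅓ ≈ -0.33333)
I(g) = -1474/(15*g) (I(g) = (8 - 142)/(g + (g/33 + g/3)) = -134/(g + (g*(1/33) + g*(⅓))) = -134/(g + (g/33 + g/3)) = -134/(g + 4*g/11) = -134*11/(15*g) = -1474/(15*g))
1/(14252 + I(u)) = 1/(14252 - 1474/(15*(-⅓))) = 1/(14252 - 1474/15*(-3)) = 1/(14252 + 1474/5) = 1/(72734/5) = 5/72734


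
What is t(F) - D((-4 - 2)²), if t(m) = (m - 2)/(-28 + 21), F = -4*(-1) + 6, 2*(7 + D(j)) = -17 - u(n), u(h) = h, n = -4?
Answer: 173/14 ≈ 12.357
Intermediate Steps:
D(j) = -27/2 (D(j) = -7 + (-17 - 1*(-4))/2 = -7 + (-17 + 4)/2 = -7 + (½)*(-13) = -7 - 13/2 = -27/2)
F = 10 (F = 4 + 6 = 10)
t(m) = 2/7 - m/7 (t(m) = (-2 + m)/(-7) = (-2 + m)*(-⅐) = 2/7 - m/7)
t(F) - D((-4 - 2)²) = (2/7 - ⅐*10) - 1*(-27/2) = (2/7 - 10/7) + 27/2 = -8/7 + 27/2 = 173/14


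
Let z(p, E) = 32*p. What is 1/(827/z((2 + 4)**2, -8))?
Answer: 1152/827 ≈ 1.3930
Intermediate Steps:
1/(827/z((2 + 4)**2, -8)) = 1/(827/((32*(2 + 4)**2))) = 1/(827/((32*6**2))) = 1/(827/((32*36))) = 1/(827/1152) = 1152/827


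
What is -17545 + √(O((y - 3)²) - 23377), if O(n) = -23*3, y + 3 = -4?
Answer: -17545 + I*√23446 ≈ -17545.0 + 153.12*I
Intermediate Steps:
y = -7 (y = -3 - 4 = -7)
O(n) = -69
-17545 + √(O((y - 3)²) - 23377) = -17545 + √(-69 - 23377) = -17545 + √(-23446) = -17545 + I*√23446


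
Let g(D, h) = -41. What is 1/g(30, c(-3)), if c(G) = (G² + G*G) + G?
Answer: -1/41 ≈ -0.024390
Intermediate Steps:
c(G) = G + 2*G² (c(G) = (G² + G²) + G = 2*G² + G = G + 2*G²)
1/g(30, c(-3)) = 1/(-41) = -1/41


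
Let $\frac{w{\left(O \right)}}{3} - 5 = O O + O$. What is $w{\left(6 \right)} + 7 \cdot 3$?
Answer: $162$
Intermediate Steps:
$w{\left(O \right)} = 15 + 3 O + 3 O^{2}$ ($w{\left(O \right)} = 15 + 3 \left(O O + O\right) = 15 + 3 \left(O^{2} + O\right) = 15 + 3 \left(O + O^{2}\right) = 15 + \left(3 O + 3 O^{2}\right) = 15 + 3 O + 3 O^{2}$)
$w{\left(6 \right)} + 7 \cdot 3 = \left(15 + 3 \cdot 6 + 3 \cdot 6^{2}\right) + 7 \cdot 3 = \left(15 + 18 + 3 \cdot 36\right) + 21 = \left(15 + 18 + 108\right) + 21 = 141 + 21 = 162$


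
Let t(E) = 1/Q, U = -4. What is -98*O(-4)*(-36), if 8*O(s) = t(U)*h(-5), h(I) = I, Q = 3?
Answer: -735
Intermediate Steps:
t(E) = 1/3
O(s) = -5/24 (O(s) = ((1/3)*(-5))/8 = (1/8)*(-5/3) = -5/24)
-98*O(-4)*(-36) = -98*(-5/24)*(-36) = (245/12)*(-36) = -735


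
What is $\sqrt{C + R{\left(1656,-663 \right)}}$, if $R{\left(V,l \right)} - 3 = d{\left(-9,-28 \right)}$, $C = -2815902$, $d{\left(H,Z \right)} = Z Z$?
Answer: $i \sqrt{2815115} \approx 1677.8 i$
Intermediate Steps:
$d{\left(H,Z \right)} = Z^{2}$
$R{\left(V,l \right)} = 787$ ($R{\left(V,l \right)} = 3 + \left(-28\right)^{2} = 3 + 784 = 787$)
$\sqrt{C + R{\left(1656,-663 \right)}} = \sqrt{-2815902 + 787} = \sqrt{-2815115} = i \sqrt{2815115}$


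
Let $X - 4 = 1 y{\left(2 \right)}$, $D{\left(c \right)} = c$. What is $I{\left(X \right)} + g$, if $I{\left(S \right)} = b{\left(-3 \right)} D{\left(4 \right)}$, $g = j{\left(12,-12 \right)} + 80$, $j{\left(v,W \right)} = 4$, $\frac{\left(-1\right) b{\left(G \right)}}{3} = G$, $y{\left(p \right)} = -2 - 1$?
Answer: $120$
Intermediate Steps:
$y{\left(p \right)} = -3$
$b{\left(G \right)} = - 3 G$
$X = 1$ ($X = 4 + 1 \left(-3\right) = 4 - 3 = 1$)
$g = 84$ ($g = 4 + 80 = 84$)
$I{\left(S \right)} = 36$ ($I{\left(S \right)} = \left(-3\right) \left(-3\right) 4 = 9 \cdot 4 = 36$)
$I{\left(X \right)} + g = 36 + 84 = 120$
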